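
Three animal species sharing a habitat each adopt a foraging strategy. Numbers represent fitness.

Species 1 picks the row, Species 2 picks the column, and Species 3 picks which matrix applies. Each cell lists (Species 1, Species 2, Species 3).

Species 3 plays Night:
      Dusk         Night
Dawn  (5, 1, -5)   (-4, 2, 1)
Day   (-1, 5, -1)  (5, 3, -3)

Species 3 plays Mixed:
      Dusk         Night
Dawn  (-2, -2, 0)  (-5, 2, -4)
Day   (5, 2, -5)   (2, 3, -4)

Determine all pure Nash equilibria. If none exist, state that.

(Dawn, Dusk, Night): Species 2 can switch to Night (1 → 2). Not NE.
(Dawn, Dusk, Mixed): Species 1 can switch to Day (-2 → 5). Not NE.
(Dawn, Night, Night): Species 1 can switch to Day (-4 → 5). Not NE.
(Dawn, Night, Mixed): Species 1 can switch to Day (-5 → 2). Not NE.
(Day, Dusk, Night): Species 1 can switch to Dawn (-1 → 5). Not NE.
(Day, Dusk, Mixed): Species 2 can switch to Night (2 → 3). Not NE.
(Day, Night, Night): Species 2 can switch to Dusk (3 → 5). Not NE.
(Day, Night, Mixed): Species 3 can switch to Night (-4 → -3). Not NE.

No pure-strategy Nash equilibrium.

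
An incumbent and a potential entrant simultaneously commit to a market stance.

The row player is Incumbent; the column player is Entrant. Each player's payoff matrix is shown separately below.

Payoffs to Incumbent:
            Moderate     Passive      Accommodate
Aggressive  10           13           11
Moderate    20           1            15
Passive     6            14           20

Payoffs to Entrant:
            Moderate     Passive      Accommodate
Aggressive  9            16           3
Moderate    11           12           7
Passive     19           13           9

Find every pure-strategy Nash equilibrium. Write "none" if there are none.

Incumbent against Moderate: payoffs 10, 20, 6 → best response Moderate.
Incumbent against Passive: payoffs 13, 1, 14 → best response Passive.
Incumbent against Accommodate: payoffs 11, 15, 20 → best response Passive.
Entrant against Aggressive: payoffs 9, 16, 3 → best response Passive.
Entrant against Moderate: payoffs 11, 12, 7 → best response Passive.
Entrant against Passive: payoffs 19, 13, 9 → best response Moderate.
No profile is a mutual best response for all players.

This game has no pure Nash equilibrium.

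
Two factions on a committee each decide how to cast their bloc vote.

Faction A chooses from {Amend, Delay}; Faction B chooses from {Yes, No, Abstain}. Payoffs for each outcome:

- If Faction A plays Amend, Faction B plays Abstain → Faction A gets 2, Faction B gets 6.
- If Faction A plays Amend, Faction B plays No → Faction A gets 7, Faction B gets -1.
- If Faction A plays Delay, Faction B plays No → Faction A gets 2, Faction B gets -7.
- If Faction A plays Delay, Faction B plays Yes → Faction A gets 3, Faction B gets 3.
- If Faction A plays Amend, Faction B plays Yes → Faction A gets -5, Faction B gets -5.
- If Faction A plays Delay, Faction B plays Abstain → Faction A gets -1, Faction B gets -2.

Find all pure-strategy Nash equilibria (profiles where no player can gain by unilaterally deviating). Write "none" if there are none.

(Amend, Yes): Faction A can switch to Delay (-5 → 3). Not NE.
(Amend, No): Faction B can switch to Abstain (-1 → 6). Not NE.
(Amend, Abstain): Faction A gets 2, best alternative -1; Faction B gets 6, best alternative -1. No profitable deviation — NE.
(Delay, Yes): Faction A gets 3, best alternative -5; Faction B gets 3, best alternative -2. No profitable deviation — NE.
(Delay, No): Faction A can switch to Amend (2 → 7). Not NE.
(Delay, Abstain): Faction A can switch to Amend (-1 → 2). Not NE.

Pure-strategy Nash equilibria: (Amend, Abstain), (Delay, Yes)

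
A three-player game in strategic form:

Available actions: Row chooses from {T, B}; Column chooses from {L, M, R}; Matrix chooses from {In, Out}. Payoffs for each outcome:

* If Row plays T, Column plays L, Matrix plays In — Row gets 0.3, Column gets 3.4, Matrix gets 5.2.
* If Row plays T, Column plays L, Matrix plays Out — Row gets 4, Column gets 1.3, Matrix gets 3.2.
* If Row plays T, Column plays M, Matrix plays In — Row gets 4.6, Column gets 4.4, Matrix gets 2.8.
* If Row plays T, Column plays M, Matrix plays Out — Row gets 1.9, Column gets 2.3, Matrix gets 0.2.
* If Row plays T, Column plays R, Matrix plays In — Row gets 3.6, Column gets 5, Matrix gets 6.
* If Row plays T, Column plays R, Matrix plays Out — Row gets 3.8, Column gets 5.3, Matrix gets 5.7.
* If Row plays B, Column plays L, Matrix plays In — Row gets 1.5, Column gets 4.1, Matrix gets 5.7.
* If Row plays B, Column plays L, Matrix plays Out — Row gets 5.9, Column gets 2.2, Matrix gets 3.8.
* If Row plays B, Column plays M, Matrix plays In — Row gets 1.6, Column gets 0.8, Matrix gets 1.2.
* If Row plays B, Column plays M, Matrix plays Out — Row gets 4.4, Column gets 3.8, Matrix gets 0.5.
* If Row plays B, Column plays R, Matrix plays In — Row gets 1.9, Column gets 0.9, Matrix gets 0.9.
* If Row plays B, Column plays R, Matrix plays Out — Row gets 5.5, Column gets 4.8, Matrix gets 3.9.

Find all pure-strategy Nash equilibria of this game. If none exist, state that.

(T, L, In): Row can switch to B (0.3 → 1.5). Not NE.
(T, L, Out): Row can switch to B (4 → 5.9). Not NE.
(T, M, In): Column can switch to R (4.4 → 5). Not NE.
(T, M, Out): Row can switch to B (1.9 → 4.4). Not NE.
(T, R, In): Row gets 3.6, best alternative 1.9; Column gets 5, best alternative 4.4; Matrix gets 6, best alternative 5.7. No profitable deviation — NE.
(T, R, Out): Row can switch to B (3.8 → 5.5). Not NE.
(B, L, In): Row gets 1.5, best alternative 0.3; Column gets 4.1, best alternative 0.9; Matrix gets 5.7, best alternative 3.8. No profitable deviation — NE.
(B, L, Out): Column can switch to M (2.2 → 3.8). Not NE.
(B, M, In): Row can switch to T (1.6 → 4.6). Not NE.
(B, M, Out): Column can switch to R (3.8 → 4.8). Not NE.
(B, R, In): Row can switch to T (1.9 → 3.6). Not NE.
(B, R, Out): Row gets 5.5, best alternative 3.8; Column gets 4.8, best alternative 3.8; Matrix gets 3.9, best alternative 0.9. No profitable deviation — NE.

(T, R, In), (B, L, In), (B, R, Out)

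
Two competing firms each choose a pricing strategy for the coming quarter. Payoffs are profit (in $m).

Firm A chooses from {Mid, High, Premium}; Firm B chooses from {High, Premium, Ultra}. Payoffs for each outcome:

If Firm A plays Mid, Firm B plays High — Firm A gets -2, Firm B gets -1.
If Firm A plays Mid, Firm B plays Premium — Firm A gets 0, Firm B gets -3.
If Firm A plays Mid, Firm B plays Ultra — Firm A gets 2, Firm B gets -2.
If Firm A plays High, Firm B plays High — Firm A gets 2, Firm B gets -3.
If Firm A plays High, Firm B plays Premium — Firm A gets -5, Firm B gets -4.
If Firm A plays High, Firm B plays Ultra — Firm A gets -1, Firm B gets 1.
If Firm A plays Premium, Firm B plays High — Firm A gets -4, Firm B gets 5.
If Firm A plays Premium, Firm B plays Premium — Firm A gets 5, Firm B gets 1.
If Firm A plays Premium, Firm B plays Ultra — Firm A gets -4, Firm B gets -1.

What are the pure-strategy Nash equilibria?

There is no pure-strategy Nash equilibrium.

Firm A against High: payoffs -2, 2, -4 → best response High.
Firm A against Premium: payoffs 0, -5, 5 → best response Premium.
Firm A against Ultra: payoffs 2, -1, -4 → best response Mid.
Firm B against Mid: payoffs -1, -3, -2 → best response High.
Firm B against High: payoffs -3, -4, 1 → best response Ultra.
Firm B against Premium: payoffs 5, 1, -1 → best response High.
No profile is a mutual best response for all players.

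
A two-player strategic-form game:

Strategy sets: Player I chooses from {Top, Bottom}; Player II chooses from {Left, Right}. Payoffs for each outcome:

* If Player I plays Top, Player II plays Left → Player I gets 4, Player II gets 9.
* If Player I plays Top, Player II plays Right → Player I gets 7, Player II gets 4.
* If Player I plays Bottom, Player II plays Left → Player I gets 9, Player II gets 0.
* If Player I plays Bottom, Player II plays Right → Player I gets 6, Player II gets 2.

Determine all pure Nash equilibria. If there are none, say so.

No pure-strategy Nash equilibrium.

(Top, Left): Player I can switch to Bottom (4 → 9). Not NE.
(Top, Right): Player II can switch to Left (4 → 9). Not NE.
(Bottom, Left): Player II can switch to Right (0 → 2). Not NE.
(Bottom, Right): Player I can switch to Top (6 → 7). Not NE.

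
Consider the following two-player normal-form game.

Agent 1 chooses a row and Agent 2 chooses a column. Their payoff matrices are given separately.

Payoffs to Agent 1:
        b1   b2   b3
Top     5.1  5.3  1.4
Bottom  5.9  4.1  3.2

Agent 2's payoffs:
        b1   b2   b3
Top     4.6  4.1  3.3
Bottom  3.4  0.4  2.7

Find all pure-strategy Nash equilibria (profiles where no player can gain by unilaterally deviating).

Pure NE: (Bottom, b1)

(Top, b1): Agent 1 can switch to Bottom (5.1 → 5.9). Not NE.
(Top, b2): Agent 2 can switch to b1 (4.1 → 4.6). Not NE.
(Top, b3): Agent 1 can switch to Bottom (1.4 → 3.2). Not NE.
(Bottom, b1): Agent 1 gets 5.9, best alternative 5.1; Agent 2 gets 3.4, best alternative 2.7. No profitable deviation — NE.
(Bottom, b2): Agent 1 can switch to Top (4.1 → 5.3). Not NE.
(Bottom, b3): Agent 2 can switch to b1 (2.7 → 3.4). Not NE.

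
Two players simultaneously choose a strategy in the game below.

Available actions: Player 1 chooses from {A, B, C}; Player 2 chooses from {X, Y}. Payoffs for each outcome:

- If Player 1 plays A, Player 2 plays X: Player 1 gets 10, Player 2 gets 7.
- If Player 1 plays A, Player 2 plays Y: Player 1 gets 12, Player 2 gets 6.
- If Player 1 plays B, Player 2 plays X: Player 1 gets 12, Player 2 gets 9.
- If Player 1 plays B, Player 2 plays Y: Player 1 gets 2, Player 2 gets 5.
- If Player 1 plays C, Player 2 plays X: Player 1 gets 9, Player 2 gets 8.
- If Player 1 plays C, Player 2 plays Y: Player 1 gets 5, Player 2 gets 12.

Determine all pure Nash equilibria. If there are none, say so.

(A, X): Player 1 can switch to B (10 → 12). Not NE.
(A, Y): Player 2 can switch to X (6 → 7). Not NE.
(B, X): Player 1 gets 12, best alternative 10; Player 2 gets 9, best alternative 5. No profitable deviation — NE.
(B, Y): Player 1 can switch to A (2 → 12). Not NE.
(C, X): Player 1 can switch to A (9 → 10). Not NE.
(C, Y): Player 1 can switch to A (5 → 12). Not NE.

Pure NE: (B, X)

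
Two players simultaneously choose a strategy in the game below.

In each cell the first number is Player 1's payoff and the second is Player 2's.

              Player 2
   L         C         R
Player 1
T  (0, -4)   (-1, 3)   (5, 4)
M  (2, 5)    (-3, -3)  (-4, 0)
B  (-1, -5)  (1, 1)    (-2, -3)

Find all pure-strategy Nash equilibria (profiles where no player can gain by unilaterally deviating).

(T, R), (M, L), (B, C)

Player 1 against L: payoffs 0, 2, -1 → best response M.
Player 1 against C: payoffs -1, -3, 1 → best response B.
Player 1 against R: payoffs 5, -4, -2 → best response T.
Player 2 against T: payoffs -4, 3, 4 → best response R.
Player 2 against M: payoffs 5, -3, 0 → best response L.
Player 2 against B: payoffs -5, 1, -3 → best response C.
Mutual best responses: (T, R); (M, L); (B, C).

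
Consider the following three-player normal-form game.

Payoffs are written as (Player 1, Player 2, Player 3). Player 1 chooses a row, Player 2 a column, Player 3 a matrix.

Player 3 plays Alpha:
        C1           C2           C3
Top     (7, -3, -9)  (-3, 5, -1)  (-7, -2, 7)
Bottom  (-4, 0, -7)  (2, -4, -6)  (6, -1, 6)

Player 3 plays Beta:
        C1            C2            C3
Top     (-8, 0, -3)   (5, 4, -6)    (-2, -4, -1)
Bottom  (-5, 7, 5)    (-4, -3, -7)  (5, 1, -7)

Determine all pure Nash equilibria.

(Bottom, C1, Beta)

Player 1 against (C1, Alpha): payoffs 7, -4 → best response Top.
Player 1 against (C1, Beta): payoffs -8, -5 → best response Bottom.
Player 1 against (C2, Alpha): payoffs -3, 2 → best response Bottom.
Player 1 against (C2, Beta): payoffs 5, -4 → best response Top.
Player 1 against (C3, Alpha): payoffs -7, 6 → best response Bottom.
Player 1 against (C3, Beta): payoffs -2, 5 → best response Bottom.
Player 2 against (Top, Alpha): payoffs -3, 5, -2 → best response C2.
Player 2 against (Top, Beta): payoffs 0, 4, -4 → best response C2.
Player 2 against (Bottom, Alpha): payoffs 0, -4, -1 → best response C1.
Player 2 against (Bottom, Beta): payoffs 7, -3, 1 → best response C1.
Player 3 against (Top, C1): payoffs -9, -3 → best response Beta.
Player 3 against (Top, C2): payoffs -1, -6 → best response Alpha.
Player 3 against (Top, C3): payoffs 7, -1 → best response Alpha.
Player 3 against (Bottom, C1): payoffs -7, 5 → best response Beta.
Player 3 against (Bottom, C2): payoffs -6, -7 → best response Alpha.
Player 3 against (Bottom, C3): payoffs 6, -7 → best response Alpha.
Mutual best responses: (Bottom, C1, Beta).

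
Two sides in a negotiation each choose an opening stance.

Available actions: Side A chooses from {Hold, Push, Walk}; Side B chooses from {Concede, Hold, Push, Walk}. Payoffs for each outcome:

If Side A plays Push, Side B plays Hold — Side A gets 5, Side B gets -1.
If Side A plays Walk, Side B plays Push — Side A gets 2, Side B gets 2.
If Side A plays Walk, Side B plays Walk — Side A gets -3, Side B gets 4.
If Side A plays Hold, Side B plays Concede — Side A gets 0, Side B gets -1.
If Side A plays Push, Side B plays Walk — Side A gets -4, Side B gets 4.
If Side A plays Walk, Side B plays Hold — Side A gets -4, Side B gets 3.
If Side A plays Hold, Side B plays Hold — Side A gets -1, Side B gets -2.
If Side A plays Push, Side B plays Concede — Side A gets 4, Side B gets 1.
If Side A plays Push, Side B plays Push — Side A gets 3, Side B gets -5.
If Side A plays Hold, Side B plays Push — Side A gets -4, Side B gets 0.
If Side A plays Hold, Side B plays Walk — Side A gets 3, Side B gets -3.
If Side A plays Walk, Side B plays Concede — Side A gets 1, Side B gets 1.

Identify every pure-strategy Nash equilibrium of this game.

No pure-strategy Nash equilibrium.

For each strategy profile, look for a profitable unilateral deviation.
(Hold, Concede): Side A can switch to Push (0 → 4). Not NE.
(Hold, Hold): Side A can switch to Push (-1 → 5). Not NE.
(Hold, Push): Side A can switch to Push (-4 → 3). Not NE.
(Hold, Walk): Side B can switch to Concede (-3 → -1). Not NE.
(Push, Concede): Side B can switch to Walk (1 → 4). Not NE.
(Push, Hold): Side B can switch to Concede (-1 → 1). Not NE.
(The remaining 6 profiles each have a profitable deviation by the same check.)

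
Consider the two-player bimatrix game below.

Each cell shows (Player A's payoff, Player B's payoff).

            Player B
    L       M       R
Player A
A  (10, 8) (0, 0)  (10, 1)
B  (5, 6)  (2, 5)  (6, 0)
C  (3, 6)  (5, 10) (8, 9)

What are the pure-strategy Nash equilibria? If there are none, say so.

The pure Nash equilibria are (A, L); (C, M).

Player A against L: payoffs 10, 5, 3 → best response A.
Player A against M: payoffs 0, 2, 5 → best response C.
Player A against R: payoffs 10, 6, 8 → best response A.
Player B against A: payoffs 8, 0, 1 → best response L.
Player B against B: payoffs 6, 5, 0 → best response L.
Player B against C: payoffs 6, 10, 9 → best response M.
Mutual best responses: (A, L); (C, M).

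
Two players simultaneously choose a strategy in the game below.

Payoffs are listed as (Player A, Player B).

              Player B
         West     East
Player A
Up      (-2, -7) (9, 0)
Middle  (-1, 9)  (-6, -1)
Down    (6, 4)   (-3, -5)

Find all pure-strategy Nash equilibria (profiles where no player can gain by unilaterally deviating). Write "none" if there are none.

Player A against West: payoffs -2, -1, 6 → best response Down.
Player A against East: payoffs 9, -6, -3 → best response Up.
Player B against Up: payoffs -7, 0 → best response East.
Player B against Middle: payoffs 9, -1 → best response West.
Player B against Down: payoffs 4, -5 → best response West.
Mutual best responses: (Up, East); (Down, West).

The pure Nash equilibria are (Up, East) and (Down, West).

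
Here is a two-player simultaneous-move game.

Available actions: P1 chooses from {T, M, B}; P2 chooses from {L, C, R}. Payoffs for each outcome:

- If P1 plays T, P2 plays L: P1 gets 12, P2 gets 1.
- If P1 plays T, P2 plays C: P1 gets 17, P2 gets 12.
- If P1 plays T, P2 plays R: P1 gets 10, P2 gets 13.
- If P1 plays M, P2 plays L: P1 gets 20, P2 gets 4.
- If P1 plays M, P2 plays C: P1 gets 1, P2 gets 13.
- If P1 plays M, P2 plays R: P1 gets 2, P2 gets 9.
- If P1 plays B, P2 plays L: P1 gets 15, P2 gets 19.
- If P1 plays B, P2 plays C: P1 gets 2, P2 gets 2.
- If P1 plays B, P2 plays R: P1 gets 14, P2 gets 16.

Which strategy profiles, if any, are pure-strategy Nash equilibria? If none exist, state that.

There is no pure-strategy Nash equilibrium.

Mark each player's best response to every combination of opponents' strategies; a profile where every player is best-responding is a pure Nash equilibrium.
P1 against L: payoffs 12, 20, 15 → best response M.
P1 against C: payoffs 17, 1, 2 → best response T.
P1 against R: payoffs 10, 2, 14 → best response B.
P2 against T: payoffs 1, 12, 13 → best response R.
P2 against M: payoffs 4, 13, 9 → best response C.
P2 against B: payoffs 19, 2, 16 → best response L.
No profile is a mutual best response for all players.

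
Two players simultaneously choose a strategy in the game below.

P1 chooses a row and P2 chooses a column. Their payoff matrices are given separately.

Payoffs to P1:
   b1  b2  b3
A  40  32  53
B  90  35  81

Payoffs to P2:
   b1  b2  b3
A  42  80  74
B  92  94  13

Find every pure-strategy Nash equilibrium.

The unique pure-strategy Nash equilibrium is (B, b2).

For each strategy profile, look for a profitable unilateral deviation.
(A, b1): P1 can switch to B (40 → 90). Not NE.
(A, b2): P1 can switch to B (32 → 35). Not NE.
(A, b3): P1 can switch to B (53 → 81). Not NE.
(B, b1): P2 can switch to b2 (92 → 94). Not NE.
(B, b2): P1 gets 35, best alternative 32; P2 gets 94, best alternative 92. No profitable deviation — NE.
(B, b3): P2 can switch to b1 (13 → 92). Not NE.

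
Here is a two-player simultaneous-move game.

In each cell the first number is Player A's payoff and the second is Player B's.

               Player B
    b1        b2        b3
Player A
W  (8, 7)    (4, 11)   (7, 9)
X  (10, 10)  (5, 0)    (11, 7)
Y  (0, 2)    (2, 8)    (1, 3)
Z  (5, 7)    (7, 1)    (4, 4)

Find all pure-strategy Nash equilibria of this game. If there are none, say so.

Pure NE: (X, b1)

Mark each player's best response to every combination of opponents' strategies; a profile where every player is best-responding is a pure Nash equilibrium.
Player A against b1: payoffs 8, 10, 0, 5 → best response X.
Player A against b2: payoffs 4, 5, 2, 7 → best response Z.
Player A against b3: payoffs 7, 11, 1, 4 → best response X.
Player B against W: payoffs 7, 11, 9 → best response b2.
Player B against X: payoffs 10, 0, 7 → best response b1.
Player B against Y: payoffs 2, 8, 3 → best response b2.
Player B against Z: payoffs 7, 1, 4 → best response b1.
Mutual best responses: (X, b1).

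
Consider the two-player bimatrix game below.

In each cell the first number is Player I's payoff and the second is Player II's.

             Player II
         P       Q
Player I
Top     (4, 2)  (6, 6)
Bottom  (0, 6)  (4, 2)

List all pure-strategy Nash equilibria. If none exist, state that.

(Top, P): Player II can switch to Q (2 → 6). Not NE.
(Top, Q): Player I gets 6, best alternative 4; Player II gets 6, best alternative 2. No profitable deviation — NE.
(Bottom, P): Player I can switch to Top (0 → 4). Not NE.
(Bottom, Q): Player I can switch to Top (4 → 6). Not NE.

(Top, Q)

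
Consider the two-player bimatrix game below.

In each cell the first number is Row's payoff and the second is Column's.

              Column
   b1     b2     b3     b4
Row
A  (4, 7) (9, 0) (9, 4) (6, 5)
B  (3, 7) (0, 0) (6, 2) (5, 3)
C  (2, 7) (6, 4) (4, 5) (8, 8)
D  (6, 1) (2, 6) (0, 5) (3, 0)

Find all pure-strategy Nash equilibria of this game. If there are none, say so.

Pure NE: (C, b4)

Row against b1: payoffs 4, 3, 2, 6 → best response D.
Row against b2: payoffs 9, 0, 6, 2 → best response A.
Row against b3: payoffs 9, 6, 4, 0 → best response A.
Row against b4: payoffs 6, 5, 8, 3 → best response C.
Column against A: payoffs 7, 0, 4, 5 → best response b1.
Column against B: payoffs 7, 0, 2, 3 → best response b1.
Column against C: payoffs 7, 4, 5, 8 → best response b4.
Column against D: payoffs 1, 6, 5, 0 → best response b2.
Mutual best responses: (C, b4).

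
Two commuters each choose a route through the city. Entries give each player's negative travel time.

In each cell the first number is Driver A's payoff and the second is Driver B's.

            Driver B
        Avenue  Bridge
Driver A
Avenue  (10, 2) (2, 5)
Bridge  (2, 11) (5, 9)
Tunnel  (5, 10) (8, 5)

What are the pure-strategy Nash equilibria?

none

Driver A against Avenue: payoffs 10, 2, 5 → best response Avenue.
Driver A against Bridge: payoffs 2, 5, 8 → best response Tunnel.
Driver B against Avenue: payoffs 2, 5 → best response Bridge.
Driver B against Bridge: payoffs 11, 9 → best response Avenue.
Driver B against Tunnel: payoffs 10, 5 → best response Avenue.
No profile is a mutual best response for all players.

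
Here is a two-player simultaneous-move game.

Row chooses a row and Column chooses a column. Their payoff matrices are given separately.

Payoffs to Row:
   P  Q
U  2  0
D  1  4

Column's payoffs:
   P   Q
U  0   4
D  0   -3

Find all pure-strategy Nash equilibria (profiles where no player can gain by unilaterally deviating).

Check each profile: it is a Nash equilibrium iff no player can strictly gain by switching unilaterally.
(U, P): Column can switch to Q (0 → 4). Not NE.
(U, Q): Row can switch to D (0 → 4). Not NE.
(D, P): Row can switch to U (1 → 2). Not NE.
(D, Q): Column can switch to P (-3 → 0). Not NE.

There is no pure-strategy Nash equilibrium.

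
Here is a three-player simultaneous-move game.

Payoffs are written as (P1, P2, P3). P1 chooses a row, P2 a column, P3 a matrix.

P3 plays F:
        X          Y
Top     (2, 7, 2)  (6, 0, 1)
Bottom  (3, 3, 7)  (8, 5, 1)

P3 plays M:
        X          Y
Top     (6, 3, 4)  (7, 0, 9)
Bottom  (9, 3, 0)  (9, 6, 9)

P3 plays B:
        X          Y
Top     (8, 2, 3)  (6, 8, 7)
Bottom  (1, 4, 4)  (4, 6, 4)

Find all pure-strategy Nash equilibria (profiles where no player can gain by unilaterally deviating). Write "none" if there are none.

(Bottom, Y, M)

P1 against (X, F): payoffs 2, 3 → best response Bottom.
P1 against (X, M): payoffs 6, 9 → best response Bottom.
P1 against (X, B): payoffs 8, 1 → best response Top.
P1 against (Y, F): payoffs 6, 8 → best response Bottom.
P1 against (Y, M): payoffs 7, 9 → best response Bottom.
P1 against (Y, B): payoffs 6, 4 → best response Top.
P2 against (Top, F): payoffs 7, 0 → best response X.
P2 against (Top, M): payoffs 3, 0 → best response X.
P2 against (Top, B): payoffs 2, 8 → best response Y.
P2 against (Bottom, F): payoffs 3, 5 → best response Y.
P2 against (Bottom, M): payoffs 3, 6 → best response Y.
P2 against (Bottom, B): payoffs 4, 6 → best response Y.
P3 against (Top, X): payoffs 2, 4, 3 → best response M.
P3 against (Top, Y): payoffs 1, 9, 7 → best response M.
P3 against (Bottom, X): payoffs 7, 0, 4 → best response F.
P3 against (Bottom, Y): payoffs 1, 9, 4 → best response M.
Mutual best responses: (Bottom, Y, M).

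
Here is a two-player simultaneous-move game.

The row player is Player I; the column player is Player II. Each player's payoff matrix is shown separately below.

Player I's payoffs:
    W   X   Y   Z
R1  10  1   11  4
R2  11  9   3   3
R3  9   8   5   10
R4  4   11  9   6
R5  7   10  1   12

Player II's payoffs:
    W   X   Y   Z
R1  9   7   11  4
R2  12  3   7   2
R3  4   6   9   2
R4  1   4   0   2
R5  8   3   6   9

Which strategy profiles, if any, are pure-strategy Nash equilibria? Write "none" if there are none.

The pure Nash equilibria are (R1, Y), (R2, W), (R4, X), (R5, Z).

Player I against W: payoffs 10, 11, 9, 4, 7 → best response R2.
Player I against X: payoffs 1, 9, 8, 11, 10 → best response R4.
Player I against Y: payoffs 11, 3, 5, 9, 1 → best response R1.
Player I against Z: payoffs 4, 3, 10, 6, 12 → best response R5.
Player II against R1: payoffs 9, 7, 11, 4 → best response Y.
Player II against R2: payoffs 12, 3, 7, 2 → best response W.
Player II against R3: payoffs 4, 6, 9, 2 → best response Y.
Player II against R4: payoffs 1, 4, 0, 2 → best response X.
Player II against R5: payoffs 8, 3, 6, 9 → best response Z.
Mutual best responses: (R1, Y); (R2, W); (R4, X); (R5, Z).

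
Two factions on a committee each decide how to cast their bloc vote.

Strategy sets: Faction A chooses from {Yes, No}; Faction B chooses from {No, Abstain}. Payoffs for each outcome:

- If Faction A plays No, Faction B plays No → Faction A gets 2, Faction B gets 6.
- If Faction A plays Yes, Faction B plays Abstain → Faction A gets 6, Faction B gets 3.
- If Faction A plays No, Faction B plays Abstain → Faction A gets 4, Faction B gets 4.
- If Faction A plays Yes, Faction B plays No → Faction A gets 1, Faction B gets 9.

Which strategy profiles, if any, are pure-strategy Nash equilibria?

(No, No)

Faction A against No: payoffs 1, 2 → best response No.
Faction A against Abstain: payoffs 6, 4 → best response Yes.
Faction B against Yes: payoffs 9, 3 → best response No.
Faction B against No: payoffs 6, 4 → best response No.
Mutual best responses: (No, No).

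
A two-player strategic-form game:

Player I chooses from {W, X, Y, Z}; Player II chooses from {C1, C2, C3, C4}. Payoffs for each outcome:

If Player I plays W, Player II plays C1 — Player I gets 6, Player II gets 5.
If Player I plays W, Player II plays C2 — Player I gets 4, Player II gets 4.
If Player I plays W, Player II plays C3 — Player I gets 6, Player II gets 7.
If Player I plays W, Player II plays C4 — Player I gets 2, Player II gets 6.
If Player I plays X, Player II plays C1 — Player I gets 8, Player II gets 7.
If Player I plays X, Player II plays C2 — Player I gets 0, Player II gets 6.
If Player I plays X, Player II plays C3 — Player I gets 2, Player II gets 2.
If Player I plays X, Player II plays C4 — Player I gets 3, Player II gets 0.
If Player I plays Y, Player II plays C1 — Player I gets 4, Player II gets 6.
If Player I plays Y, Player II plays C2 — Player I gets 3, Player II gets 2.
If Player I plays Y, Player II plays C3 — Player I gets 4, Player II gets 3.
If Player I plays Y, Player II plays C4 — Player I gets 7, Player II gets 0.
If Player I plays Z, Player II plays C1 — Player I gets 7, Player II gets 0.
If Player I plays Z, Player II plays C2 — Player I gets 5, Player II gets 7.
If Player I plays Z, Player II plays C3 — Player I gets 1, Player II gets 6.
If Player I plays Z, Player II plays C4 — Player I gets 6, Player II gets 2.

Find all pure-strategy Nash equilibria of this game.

Mark each player's best response to every combination of opponents' strategies; a profile where every player is best-responding is a pure Nash equilibrium.
Player I against C1: payoffs 6, 8, 4, 7 → best response X.
Player I against C2: payoffs 4, 0, 3, 5 → best response Z.
Player I against C3: payoffs 6, 2, 4, 1 → best response W.
Player I against C4: payoffs 2, 3, 7, 6 → best response Y.
Player II against W: payoffs 5, 4, 7, 6 → best response C3.
Player II against X: payoffs 7, 6, 2, 0 → best response C1.
Player II against Y: payoffs 6, 2, 3, 0 → best response C1.
Player II against Z: payoffs 0, 7, 6, 2 → best response C2.
Mutual best responses: (W, C3); (X, C1); (Z, C2).

The pure Nash equilibria are (W, C3) and (X, C1) and (Z, C2).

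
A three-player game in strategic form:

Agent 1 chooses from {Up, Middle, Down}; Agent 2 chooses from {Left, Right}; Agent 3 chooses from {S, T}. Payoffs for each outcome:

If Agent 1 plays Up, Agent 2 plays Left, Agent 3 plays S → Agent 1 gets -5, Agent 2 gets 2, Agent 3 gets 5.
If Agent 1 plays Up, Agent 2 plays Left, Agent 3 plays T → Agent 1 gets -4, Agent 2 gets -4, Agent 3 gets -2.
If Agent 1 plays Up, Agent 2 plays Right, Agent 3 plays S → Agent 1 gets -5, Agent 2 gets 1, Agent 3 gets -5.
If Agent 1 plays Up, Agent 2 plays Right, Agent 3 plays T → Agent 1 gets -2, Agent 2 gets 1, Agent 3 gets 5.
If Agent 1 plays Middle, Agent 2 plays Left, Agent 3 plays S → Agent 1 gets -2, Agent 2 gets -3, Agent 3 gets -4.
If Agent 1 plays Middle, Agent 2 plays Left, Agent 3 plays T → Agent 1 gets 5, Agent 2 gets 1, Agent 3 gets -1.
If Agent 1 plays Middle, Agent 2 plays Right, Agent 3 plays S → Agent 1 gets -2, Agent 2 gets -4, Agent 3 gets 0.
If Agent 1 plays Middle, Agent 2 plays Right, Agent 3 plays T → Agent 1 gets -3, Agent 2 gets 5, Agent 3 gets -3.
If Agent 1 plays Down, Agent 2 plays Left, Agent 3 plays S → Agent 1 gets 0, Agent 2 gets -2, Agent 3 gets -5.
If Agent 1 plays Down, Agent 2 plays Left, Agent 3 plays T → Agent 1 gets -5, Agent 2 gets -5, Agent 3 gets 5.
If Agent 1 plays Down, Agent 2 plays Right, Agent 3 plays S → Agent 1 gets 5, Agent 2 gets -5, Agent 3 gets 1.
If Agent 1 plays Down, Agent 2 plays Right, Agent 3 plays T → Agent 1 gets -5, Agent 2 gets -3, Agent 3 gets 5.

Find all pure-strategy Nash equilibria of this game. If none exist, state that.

(Up, Right, T)

Mark each player's best response to every combination of opponents' strategies; a profile where every player is best-responding is a pure Nash equilibrium.
Agent 1 against (Left, S): payoffs -5, -2, 0 → best response Down.
Agent 1 against (Left, T): payoffs -4, 5, -5 → best response Middle.
Agent 1 against (Right, S): payoffs -5, -2, 5 → best response Down.
Agent 1 against (Right, T): payoffs -2, -3, -5 → best response Up.
Agent 2 against (Up, S): payoffs 2, 1 → best response Left.
Agent 2 against (Up, T): payoffs -4, 1 → best response Right.
Agent 2 against (Middle, S): payoffs -3, -4 → best response Left.
Agent 2 against (Middle, T): payoffs 1, 5 → best response Right.
Agent 2 against (Down, S): payoffs -2, -5 → best response Left.
Agent 2 against (Down, T): payoffs -5, -3 → best response Right.
Agent 3 against (Up, Left): payoffs 5, -2 → best response S.
Agent 3 against (Up, Right): payoffs -5, 5 → best response T.
Agent 3 against (Middle, Left): payoffs -4, -1 → best response T.
Agent 3 against (Middle, Right): payoffs 0, -3 → best response S.
Agent 3 against (Down, Left): payoffs -5, 5 → best response T.
Agent 3 against (Down, Right): payoffs 1, 5 → best response T.
Mutual best responses: (Up, Right, T).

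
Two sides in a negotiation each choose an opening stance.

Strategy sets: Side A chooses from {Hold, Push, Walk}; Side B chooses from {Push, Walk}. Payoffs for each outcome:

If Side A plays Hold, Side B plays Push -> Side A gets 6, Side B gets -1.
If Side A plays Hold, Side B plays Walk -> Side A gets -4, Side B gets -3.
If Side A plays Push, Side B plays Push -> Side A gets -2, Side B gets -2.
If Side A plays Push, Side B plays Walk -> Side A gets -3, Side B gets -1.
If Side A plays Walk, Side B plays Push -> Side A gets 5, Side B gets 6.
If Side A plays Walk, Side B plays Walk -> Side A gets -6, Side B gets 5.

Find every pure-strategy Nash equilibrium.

Pure-strategy Nash equilibria: (Hold, Push) and (Push, Walk)

(Hold, Push): Side A gets 6, best alternative 5; Side B gets -1, best alternative -3. No profitable deviation — NE.
(Hold, Walk): Side A can switch to Push (-4 → -3). Not NE.
(Push, Push): Side A can switch to Hold (-2 → 6). Not NE.
(Push, Walk): Side A gets -3, best alternative -4; Side B gets -1, best alternative -2. No profitable deviation — NE.
(Walk, Push): Side A can switch to Hold (5 → 6). Not NE.
(Walk, Walk): Side A can switch to Hold (-6 → -4). Not NE.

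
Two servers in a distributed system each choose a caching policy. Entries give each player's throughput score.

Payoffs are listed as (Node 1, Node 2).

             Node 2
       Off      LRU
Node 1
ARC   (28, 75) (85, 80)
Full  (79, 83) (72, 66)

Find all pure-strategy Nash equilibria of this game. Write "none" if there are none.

(ARC, LRU) and (Full, Off)

(ARC, Off): Node 1 can switch to Full (28 → 79). Not NE.
(ARC, LRU): Node 1 gets 85, best alternative 72; Node 2 gets 80, best alternative 75. No profitable deviation — NE.
(Full, Off): Node 1 gets 79, best alternative 28; Node 2 gets 83, best alternative 66. No profitable deviation — NE.
(Full, LRU): Node 1 can switch to ARC (72 → 85). Not NE.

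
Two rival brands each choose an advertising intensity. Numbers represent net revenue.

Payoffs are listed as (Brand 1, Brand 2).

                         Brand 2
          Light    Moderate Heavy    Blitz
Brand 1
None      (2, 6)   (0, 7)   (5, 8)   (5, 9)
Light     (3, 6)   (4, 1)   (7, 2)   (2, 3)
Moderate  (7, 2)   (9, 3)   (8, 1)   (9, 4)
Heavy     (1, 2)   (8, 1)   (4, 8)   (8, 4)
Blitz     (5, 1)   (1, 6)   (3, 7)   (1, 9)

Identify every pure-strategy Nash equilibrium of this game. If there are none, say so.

Brand 1 against Light: payoffs 2, 3, 7, 1, 5 → best response Moderate.
Brand 1 against Moderate: payoffs 0, 4, 9, 8, 1 → best response Moderate.
Brand 1 against Heavy: payoffs 5, 7, 8, 4, 3 → best response Moderate.
Brand 1 against Blitz: payoffs 5, 2, 9, 8, 1 → best response Moderate.
Brand 2 against None: payoffs 6, 7, 8, 9 → best response Blitz.
Brand 2 against Light: payoffs 6, 1, 2, 3 → best response Light.
Brand 2 against Moderate: payoffs 2, 3, 1, 4 → best response Blitz.
Brand 2 against Heavy: payoffs 2, 1, 8, 4 → best response Heavy.
Brand 2 against Blitz: payoffs 1, 6, 7, 9 → best response Blitz.
Mutual best responses: (Moderate, Blitz).

Pure NE: (Moderate, Blitz)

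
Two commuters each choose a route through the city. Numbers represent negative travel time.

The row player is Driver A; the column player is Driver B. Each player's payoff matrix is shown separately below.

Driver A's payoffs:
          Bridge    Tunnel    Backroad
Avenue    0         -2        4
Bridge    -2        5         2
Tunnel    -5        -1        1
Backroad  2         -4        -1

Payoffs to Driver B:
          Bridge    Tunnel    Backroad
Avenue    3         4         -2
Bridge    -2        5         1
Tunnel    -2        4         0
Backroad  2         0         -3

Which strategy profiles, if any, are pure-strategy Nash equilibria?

Check each profile: it is a Nash equilibrium iff no player can strictly gain by switching unilaterally.
(Avenue, Bridge): Driver A can switch to Backroad (0 → 2). Not NE.
(Avenue, Tunnel): Driver A can switch to Bridge (-2 → 5). Not NE.
(Avenue, Backroad): Driver B can switch to Bridge (-2 → 3). Not NE.
(Bridge, Bridge): Driver A can switch to Avenue (-2 → 0). Not NE.
(Bridge, Tunnel): Driver A gets 5, best alternative -1; Driver B gets 5, best alternative 1. No profitable deviation — NE.
(Bridge, Backroad): Driver A can switch to Avenue (2 → 4). Not NE.
(Tunnel, Bridge): Driver A can switch to Avenue (-5 → 0). Not NE.
(Backroad, Bridge): Driver A gets 2, best alternative 0; Driver B gets 2, best alternative 0. No profitable deviation — NE.
(The remaining 4 profiles each have a profitable deviation by the same check.)

The pure Nash equilibria are (Bridge, Tunnel), (Backroad, Bridge).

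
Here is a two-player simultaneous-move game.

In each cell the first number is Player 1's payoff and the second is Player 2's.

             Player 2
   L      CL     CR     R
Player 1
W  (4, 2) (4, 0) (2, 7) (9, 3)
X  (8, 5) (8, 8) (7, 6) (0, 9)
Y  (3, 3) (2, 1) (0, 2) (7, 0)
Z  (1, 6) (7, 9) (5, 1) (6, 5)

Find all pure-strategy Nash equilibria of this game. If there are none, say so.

none

Player 1 against L: payoffs 4, 8, 3, 1 → best response X.
Player 1 against CL: payoffs 4, 8, 2, 7 → best response X.
Player 1 against CR: payoffs 2, 7, 0, 5 → best response X.
Player 1 against R: payoffs 9, 0, 7, 6 → best response W.
Player 2 against W: payoffs 2, 0, 7, 3 → best response CR.
Player 2 against X: payoffs 5, 8, 6, 9 → best response R.
Player 2 against Y: payoffs 3, 1, 2, 0 → best response L.
Player 2 against Z: payoffs 6, 9, 1, 5 → best response CL.
No profile is a mutual best response for all players.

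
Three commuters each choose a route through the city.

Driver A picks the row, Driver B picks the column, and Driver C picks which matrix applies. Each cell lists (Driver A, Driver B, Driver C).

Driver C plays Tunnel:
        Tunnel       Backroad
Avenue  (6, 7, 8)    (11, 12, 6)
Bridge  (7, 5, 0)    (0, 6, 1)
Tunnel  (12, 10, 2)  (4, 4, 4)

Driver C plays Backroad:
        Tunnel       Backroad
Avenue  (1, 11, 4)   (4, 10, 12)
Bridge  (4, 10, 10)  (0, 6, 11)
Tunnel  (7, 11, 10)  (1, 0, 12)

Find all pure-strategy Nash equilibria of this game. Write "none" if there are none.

(Tunnel, Tunnel, Backroad)

Driver A against (Tunnel, Tunnel): payoffs 6, 7, 12 → best response Tunnel.
Driver A against (Tunnel, Backroad): payoffs 1, 4, 7 → best response Tunnel.
Driver A against (Backroad, Tunnel): payoffs 11, 0, 4 → best response Avenue.
Driver A against (Backroad, Backroad): payoffs 4, 0, 1 → best response Avenue.
Driver B against (Avenue, Tunnel): payoffs 7, 12 → best response Backroad.
Driver B against (Avenue, Backroad): payoffs 11, 10 → best response Tunnel.
Driver B against (Bridge, Tunnel): payoffs 5, 6 → best response Backroad.
Driver B against (Bridge, Backroad): payoffs 10, 6 → best response Tunnel.
Driver B against (Tunnel, Tunnel): payoffs 10, 4 → best response Tunnel.
Driver B against (Tunnel, Backroad): payoffs 11, 0 → best response Tunnel.
Driver C against (Avenue, Tunnel): payoffs 8, 4 → best response Tunnel.
Driver C against (Avenue, Backroad): payoffs 6, 12 → best response Backroad.
Driver C against (Bridge, Tunnel): payoffs 0, 10 → best response Backroad.
Driver C against (Bridge, Backroad): payoffs 1, 11 → best response Backroad.
Driver C against (Tunnel, Tunnel): payoffs 2, 10 → best response Backroad.
Driver C against (Tunnel, Backroad): payoffs 4, 12 → best response Backroad.
Mutual best responses: (Tunnel, Tunnel, Backroad).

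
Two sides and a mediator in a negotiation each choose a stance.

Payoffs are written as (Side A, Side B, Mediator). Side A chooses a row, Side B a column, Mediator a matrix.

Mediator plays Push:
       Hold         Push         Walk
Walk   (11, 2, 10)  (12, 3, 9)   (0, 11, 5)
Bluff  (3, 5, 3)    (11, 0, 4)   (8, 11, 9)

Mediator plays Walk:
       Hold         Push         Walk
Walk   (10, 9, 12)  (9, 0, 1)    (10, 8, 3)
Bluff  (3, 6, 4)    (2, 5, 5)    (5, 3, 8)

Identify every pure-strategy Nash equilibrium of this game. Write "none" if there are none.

(Walk, Hold, Walk), (Bluff, Walk, Push)

Check each profile: it is a Nash equilibrium iff no player can strictly gain by switching unilaterally.
(Walk, Hold, Push): Side B can switch to Push (2 → 3). Not NE.
(Walk, Hold, Walk): Side A gets 10, best alternative 3; Side B gets 9, best alternative 8; Mediator gets 12, best alternative 10. No profitable deviation — NE.
(Walk, Push, Push): Side B can switch to Walk (3 → 11). Not NE.
(Walk, Push, Walk): Side B can switch to Hold (0 → 9). Not NE.
(Walk, Walk, Push): Side A can switch to Bluff (0 → 8). Not NE.
(Walk, Walk, Walk): Side B can switch to Hold (8 → 9). Not NE.
(Bluff, Hold, Push): Side A can switch to Walk (3 → 11). Not NE.
(Bluff, Hold, Walk): Side A can switch to Walk (3 → 10). Not NE.
(Bluff, Push, Push): Side A can switch to Walk (11 → 12). Not NE.
(Bluff, Push, Walk): Side A can switch to Walk (2 → 9). Not NE.
(Bluff, Walk, Push): Side A gets 8, best alternative 0; Side B gets 11, best alternative 5; Mediator gets 9, best alternative 8. No profitable deviation — NE.
(Bluff, Walk, Walk): Side A can switch to Walk (5 → 10). Not NE.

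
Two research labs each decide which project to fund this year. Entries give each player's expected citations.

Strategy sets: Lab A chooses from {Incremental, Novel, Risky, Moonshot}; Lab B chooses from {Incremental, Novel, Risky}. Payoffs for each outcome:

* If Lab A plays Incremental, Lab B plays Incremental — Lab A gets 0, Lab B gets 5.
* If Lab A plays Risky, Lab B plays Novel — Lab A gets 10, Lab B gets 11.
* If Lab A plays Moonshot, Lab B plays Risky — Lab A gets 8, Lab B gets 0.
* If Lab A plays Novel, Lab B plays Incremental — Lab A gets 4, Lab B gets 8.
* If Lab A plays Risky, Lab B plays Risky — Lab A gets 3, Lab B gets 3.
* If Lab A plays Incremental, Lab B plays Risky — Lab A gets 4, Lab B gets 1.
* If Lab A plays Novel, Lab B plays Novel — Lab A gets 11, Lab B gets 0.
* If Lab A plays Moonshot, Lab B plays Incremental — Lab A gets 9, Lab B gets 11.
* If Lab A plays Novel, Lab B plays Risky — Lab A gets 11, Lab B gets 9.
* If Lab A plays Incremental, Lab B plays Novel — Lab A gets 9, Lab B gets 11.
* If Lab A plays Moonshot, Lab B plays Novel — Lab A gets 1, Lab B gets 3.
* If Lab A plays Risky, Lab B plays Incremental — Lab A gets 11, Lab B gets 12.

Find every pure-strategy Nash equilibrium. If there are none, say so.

For each strategy profile, look for a profitable unilateral deviation.
(Incremental, Incremental): Lab A can switch to Novel (0 → 4). Not NE.
(Incremental, Novel): Lab A can switch to Novel (9 → 11). Not NE.
(Incremental, Risky): Lab A can switch to Novel (4 → 11). Not NE.
(Novel, Incremental): Lab A can switch to Risky (4 → 11). Not NE.
(Novel, Novel): Lab B can switch to Incremental (0 → 8). Not NE.
(Novel, Risky): Lab A gets 11, best alternative 8; Lab B gets 9, best alternative 8. No profitable deviation — NE.
(Risky, Incremental): Lab A gets 11, best alternative 9; Lab B gets 12, best alternative 11. No profitable deviation — NE.
(Risky, Novel): Lab A can switch to Novel (10 → 11). Not NE.
(Risky, Risky): Lab A can switch to Incremental (3 → 4). Not NE.
(Moonshot, Incremental): Lab A can switch to Risky (9 → 11). Not NE.
(Moonshot, Novel): Lab A can switch to Incremental (1 → 9). Not NE.
(Moonshot, Risky): Lab A can switch to Novel (8 → 11). Not NE.

Pure-strategy Nash equilibria: (Novel, Risky); (Risky, Incremental)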